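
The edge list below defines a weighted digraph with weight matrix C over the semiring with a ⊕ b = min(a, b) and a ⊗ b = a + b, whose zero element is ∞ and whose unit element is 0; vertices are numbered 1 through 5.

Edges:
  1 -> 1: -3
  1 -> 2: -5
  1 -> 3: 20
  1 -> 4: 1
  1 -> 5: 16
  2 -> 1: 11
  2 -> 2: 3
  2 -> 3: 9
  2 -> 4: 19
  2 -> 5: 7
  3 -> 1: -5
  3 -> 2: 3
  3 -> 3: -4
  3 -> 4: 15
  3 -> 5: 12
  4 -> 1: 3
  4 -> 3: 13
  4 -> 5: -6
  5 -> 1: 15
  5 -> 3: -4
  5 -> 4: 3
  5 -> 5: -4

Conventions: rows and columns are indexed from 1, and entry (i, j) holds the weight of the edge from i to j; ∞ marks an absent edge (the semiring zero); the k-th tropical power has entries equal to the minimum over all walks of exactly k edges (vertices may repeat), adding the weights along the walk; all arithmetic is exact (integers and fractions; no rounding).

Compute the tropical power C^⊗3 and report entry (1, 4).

C^⊗2:
  [-6, -8, 4, -2, -5]
  [4, 6, 3, 10, 3]
  [-9, -10, -8, -4, 8]
  [0, -2, -10, -3, -10]
  [-9, -1, -8, -1, -8]
C^⊗3:
  [-9, -11, -9, -5, -9]
  [-2, -1, -1, 5, -1]
  [-13, -14, -12, -8, -10]
  [-15, -7, -14, -7, -14]
  [-13, -14, -12, -8, -12]
Key observation: the optimum is the walk 1->1->1->4, with weight (-3) + (-3) + 1 = -5.
Optimal value attained by: walk 1->1->1->4.
Answer: (C^⊗3)[1][4] = -5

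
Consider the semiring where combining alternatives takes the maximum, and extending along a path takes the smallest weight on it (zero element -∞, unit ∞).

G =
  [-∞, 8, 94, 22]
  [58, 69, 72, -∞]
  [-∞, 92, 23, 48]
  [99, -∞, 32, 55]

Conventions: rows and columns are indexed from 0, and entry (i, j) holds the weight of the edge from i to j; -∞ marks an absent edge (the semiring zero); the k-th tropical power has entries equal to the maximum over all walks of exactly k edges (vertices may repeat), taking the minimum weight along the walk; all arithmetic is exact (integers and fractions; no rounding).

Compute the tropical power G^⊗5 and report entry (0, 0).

G^⊗2:
  [22, 92, 23, 48]
  [58, 72, 69, 48]
  [58, 69, 72, 48]
  [55, 32, 94, 55]
G^⊗3:
  [58, 69, 72, 48]
  [58, 69, 72, 48]
  [58, 72, 69, 48]
  [55, 92, 55, 55]
G^⊗4:
  [58, 72, 69, 48]
  [58, 72, 69, 48]
  [58, 69, 72, 48]
  [58, 69, 72, 55]
G^⊗5:
  [58, 69, 72, 48]
  [58, 69, 72, 48]
  [58, 72, 69, 48]
  [58, 72, 69, 55]
Key observation: the optimum is the walk 0->2->1->1->1->0, with weight 94 min 92 min 69 min 69 min 58 = 58.
Optimal value attained by: walk 0->2->1->1->1->0.
Answer: (G^⊗5)[0][0] = 58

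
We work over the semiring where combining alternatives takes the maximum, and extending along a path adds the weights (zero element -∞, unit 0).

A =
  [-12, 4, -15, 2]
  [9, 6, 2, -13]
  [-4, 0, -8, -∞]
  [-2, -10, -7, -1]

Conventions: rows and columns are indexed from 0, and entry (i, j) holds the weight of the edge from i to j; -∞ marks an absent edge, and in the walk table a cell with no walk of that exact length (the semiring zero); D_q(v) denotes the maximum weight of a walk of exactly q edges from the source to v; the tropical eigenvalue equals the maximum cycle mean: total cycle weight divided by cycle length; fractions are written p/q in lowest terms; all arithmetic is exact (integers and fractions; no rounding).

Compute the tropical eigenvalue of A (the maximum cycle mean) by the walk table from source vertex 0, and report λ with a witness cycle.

q=0: [0, -∞, -∞, -∞]
q=1: [-12, 4, -15, 2]
q=2: [13, 10, 6, 1]
q=3: [19, 17, 12, 15]
q=4: [26, 23, 19, 21]
Optimal cycle mean attained by: cycle 0->1->0, total 4 + 9, length 2.
Answer: λ = 13/2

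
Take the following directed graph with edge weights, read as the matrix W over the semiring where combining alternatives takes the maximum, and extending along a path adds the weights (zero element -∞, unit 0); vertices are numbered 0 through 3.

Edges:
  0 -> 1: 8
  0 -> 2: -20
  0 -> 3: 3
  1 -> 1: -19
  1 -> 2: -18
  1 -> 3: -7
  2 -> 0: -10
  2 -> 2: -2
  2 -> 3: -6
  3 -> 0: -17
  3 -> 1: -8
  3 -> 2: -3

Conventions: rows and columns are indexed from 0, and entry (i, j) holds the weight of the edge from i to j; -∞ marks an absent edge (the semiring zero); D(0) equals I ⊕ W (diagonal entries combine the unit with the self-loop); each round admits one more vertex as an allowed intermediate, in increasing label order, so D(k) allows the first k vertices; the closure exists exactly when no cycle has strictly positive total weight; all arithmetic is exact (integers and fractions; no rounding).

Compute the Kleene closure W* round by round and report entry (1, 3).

D(0):
  [0, 8, -20, 3]
  [-∞, 0, -18, -7]
  [-10, -∞, 0, -6]
  [-17, -8, -3, 0]
D(1):
  [0, 8, -20, 3]
  [-∞, 0, -18, -7]
  [-10, -2, 0, -6]
  [-17, -8, -3, 0]
D(2):
  [0, 8, -10, 3]
  [-∞, 0, -18, -7]
  [-10, -2, 0, -6]
  [-17, -8, -3, 0]
D(3):
  [0, 8, -10, 3]
  [-28, 0, -18, -7]
  [-10, -2, 0, -6]
  [-13, -5, -3, 0]
D(4):
  [0, 8, 0, 3]
  [-20, 0, -10, -7]
  [-10, -2, 0, -6]
  [-13, -5, -3, 0]
Answer: W*[1][3] = -7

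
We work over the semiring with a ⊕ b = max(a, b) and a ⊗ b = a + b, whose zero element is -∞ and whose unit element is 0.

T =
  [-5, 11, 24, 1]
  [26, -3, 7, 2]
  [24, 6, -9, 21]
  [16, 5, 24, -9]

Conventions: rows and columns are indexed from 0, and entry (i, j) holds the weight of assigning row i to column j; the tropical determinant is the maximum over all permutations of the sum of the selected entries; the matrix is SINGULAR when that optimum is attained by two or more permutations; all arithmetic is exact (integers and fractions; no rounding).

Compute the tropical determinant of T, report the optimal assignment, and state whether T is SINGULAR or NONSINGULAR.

σ = (0, 1, 2, 3): (-5) + (-3) + (-9) + (-9) = -26
σ = (0, 1, 3, 2): (-5) + (-3) + 21 + 24 = 37
σ = (0, 2, 1, 3): (-5) + 7 + 6 + (-9) = -1
σ = (0, 2, 3, 1): (-5) + 7 + 21 + 5 = 28
σ = (0, 3, 1, 2): (-5) + 2 + 6 + 24 = 27
σ = (0, 3, 2, 1): (-5) + 2 + (-9) + 5 = -7
σ = (1, 0, 2, 3): 11 + 26 + (-9) + (-9) = 19
σ = (1, 0, 3, 2): 11 + 26 + 21 + 24 = 82
σ = (1, 2, 0, 3): 11 + 7 + 24 + (-9) = 33
σ = (1, 2, 3, 0): 11 + 7 + 21 + 16 = 55
σ = (1, 3, 0, 2): 11 + 2 + 24 + 24 = 61
σ = (1, 3, 2, 0): 11 + 2 + (-9) + 16 = 20
σ = (2, 0, 1, 3): 24 + 26 + 6 + (-9) = 47
σ = (2, 0, 3, 1): 24 + 26 + 21 + 5 = 76
σ = (2, 1, 0, 3): 24 + (-3) + 24 + (-9) = 36
σ = (2, 1, 3, 0): 24 + (-3) + 21 + 16 = 58
σ = (2, 3, 0, 1): 24 + 2 + 24 + 5 = 55
σ = (2, 3, 1, 0): 24 + 2 + 6 + 16 = 48
σ = (3, 0, 1, 2): 1 + 26 + 6 + 24 = 57
σ = (3, 0, 2, 1): 1 + 26 + (-9) + 5 = 23
σ = (3, 1, 0, 2): 1 + (-3) + 24 + 24 = 46
σ = (3, 1, 2, 0): 1 + (-3) + (-9) + 16 = 5
σ = (3, 2, 0, 1): 1 + 7 + 24 + 5 = 37
σ = (3, 2, 1, 0): 1 + 7 + 6 + 16 = 30
Optimal value attained by: σ = (1, 0, 3, 2).
Answer: det⊕(T) = 82; verdict: NONSINGULAR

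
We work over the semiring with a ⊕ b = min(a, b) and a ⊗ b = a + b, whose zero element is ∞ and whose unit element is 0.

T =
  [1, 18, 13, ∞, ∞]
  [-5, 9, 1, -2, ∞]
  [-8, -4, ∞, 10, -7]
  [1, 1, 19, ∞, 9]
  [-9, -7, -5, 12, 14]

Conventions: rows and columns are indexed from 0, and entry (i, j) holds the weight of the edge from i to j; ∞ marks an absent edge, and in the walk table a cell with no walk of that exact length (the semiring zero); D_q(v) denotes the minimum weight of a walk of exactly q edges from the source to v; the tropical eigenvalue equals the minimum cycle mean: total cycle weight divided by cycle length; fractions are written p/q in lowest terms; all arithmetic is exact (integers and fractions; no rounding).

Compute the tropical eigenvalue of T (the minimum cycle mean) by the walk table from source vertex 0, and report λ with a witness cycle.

q=0: [0, ∞, ∞, ∞, ∞]
q=1: [1, 18, 13, ∞, ∞]
q=2: [2, 9, 14, 16, 6]
q=3: [-3, -1, 1, 7, 7]
q=4: [-7, -3, 0, -3, -6]
q=5: [-15, -13, -11, -5, -7]
Optimal cycle mean attained by: cycle 2->4->2, total (-7) + (-5), length 2.
Answer: λ = -6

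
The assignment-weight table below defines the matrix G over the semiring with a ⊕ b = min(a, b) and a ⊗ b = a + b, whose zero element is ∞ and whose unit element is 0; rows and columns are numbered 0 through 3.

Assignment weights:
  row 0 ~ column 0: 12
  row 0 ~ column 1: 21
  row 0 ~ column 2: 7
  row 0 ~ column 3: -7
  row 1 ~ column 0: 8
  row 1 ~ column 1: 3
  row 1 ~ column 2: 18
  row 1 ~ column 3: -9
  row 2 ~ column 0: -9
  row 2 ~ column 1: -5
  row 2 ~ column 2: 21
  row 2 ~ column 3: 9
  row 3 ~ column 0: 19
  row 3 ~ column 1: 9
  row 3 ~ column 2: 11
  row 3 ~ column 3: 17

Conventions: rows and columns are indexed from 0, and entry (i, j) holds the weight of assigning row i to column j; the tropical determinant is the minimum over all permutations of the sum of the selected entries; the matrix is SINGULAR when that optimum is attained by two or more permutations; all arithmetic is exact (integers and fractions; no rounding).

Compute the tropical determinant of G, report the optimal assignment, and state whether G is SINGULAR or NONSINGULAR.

σ = (0, 1, 2, 3): 12 + 3 + 21 + 17 = 53
σ = (0, 1, 3, 2): 12 + 3 + 9 + 11 = 35
σ = (0, 2, 1, 3): 12 + 18 + (-5) + 17 = 42
σ = (0, 2, 3, 1): 12 + 18 + 9 + 9 = 48
σ = (0, 3, 1, 2): 12 + (-9) + (-5) + 11 = 9
σ = (0, 3, 2, 1): 12 + (-9) + 21 + 9 = 33
σ = (1, 0, 2, 3): 21 + 8 + 21 + 17 = 67
σ = (1, 0, 3, 2): 21 + 8 + 9 + 11 = 49
σ = (1, 2, 0, 3): 21 + 18 + (-9) + 17 = 47
σ = (1, 2, 3, 0): 21 + 18 + 9 + 19 = 67
σ = (1, 3, 0, 2): 21 + (-9) + (-9) + 11 = 14
σ = (1, 3, 2, 0): 21 + (-9) + 21 + 19 = 52
σ = (2, 0, 1, 3): 7 + 8 + (-5) + 17 = 27
σ = (2, 0, 3, 1): 7 + 8 + 9 + 9 = 33
σ = (2, 1, 0, 3): 7 + 3 + (-9) + 17 = 18
σ = (2, 1, 3, 0): 7 + 3 + 9 + 19 = 38
σ = (2, 3, 0, 1): 7 + (-9) + (-9) + 9 = -2
σ = (2, 3, 1, 0): 7 + (-9) + (-5) + 19 = 12
σ = (3, 0, 1, 2): (-7) + 8 + (-5) + 11 = 7
σ = (3, 0, 2, 1): (-7) + 8 + 21 + 9 = 31
σ = (3, 1, 0, 2): (-7) + 3 + (-9) + 11 = -2
σ = (3, 1, 2, 0): (-7) + 3 + 21 + 19 = 36
σ = (3, 2, 0, 1): (-7) + 18 + (-9) + 9 = 11
σ = (3, 2, 1, 0): (-7) + 18 + (-5) + 19 = 25
Optimal value attained by: σ = (2, 3, 0, 1).
Answer: det⊕(G) = -2; verdict: SINGULAR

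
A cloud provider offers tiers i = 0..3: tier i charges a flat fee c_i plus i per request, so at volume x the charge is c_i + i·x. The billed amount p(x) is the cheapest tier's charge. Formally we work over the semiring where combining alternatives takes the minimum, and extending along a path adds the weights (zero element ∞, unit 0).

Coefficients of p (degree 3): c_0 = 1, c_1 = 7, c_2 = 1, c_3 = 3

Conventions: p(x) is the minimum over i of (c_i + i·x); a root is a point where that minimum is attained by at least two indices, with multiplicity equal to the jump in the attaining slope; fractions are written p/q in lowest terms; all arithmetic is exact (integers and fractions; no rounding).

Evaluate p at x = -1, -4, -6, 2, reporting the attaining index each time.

p(-1) = min(1+0·(-1)=1, 7+1·(-1)=6, 1+2·(-1)=-1, 3+3·(-1)=0) = -1 (attained by i=2)
p(-4) = min(1+0·(-4)=1, 7+1·(-4)=3, 1+2·(-4)=-7, 3+3·(-4)=-9) = -9 (attained by i=3)
p(-6) = min(1+0·(-6)=1, 7+1·(-6)=1, 1+2·(-6)=-11, 3+3·(-6)=-15) = -15 (attained by i=3)
p(2) = min(1+0·2=1, 7+1·2=9, 1+2·2=5, 3+3·2=9) = 1 (attained by i=0)
Answer: p(-1) = -1; p(-4) = -9; p(-6) = -15; p(2) = 1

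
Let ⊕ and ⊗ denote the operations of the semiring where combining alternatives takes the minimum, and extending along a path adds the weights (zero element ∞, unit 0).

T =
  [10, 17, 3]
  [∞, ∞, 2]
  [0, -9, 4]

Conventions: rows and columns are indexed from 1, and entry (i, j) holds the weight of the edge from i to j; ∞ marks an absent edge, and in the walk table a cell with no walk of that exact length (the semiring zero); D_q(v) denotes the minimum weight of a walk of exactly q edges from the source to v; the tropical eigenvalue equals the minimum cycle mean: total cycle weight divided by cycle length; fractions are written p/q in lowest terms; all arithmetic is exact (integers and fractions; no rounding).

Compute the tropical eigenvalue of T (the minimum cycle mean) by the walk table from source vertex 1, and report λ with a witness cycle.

q=0: [0, ∞, ∞]
q=1: [10, 17, 3]
q=2: [3, -6, 7]
q=3: [7, -2, -4]
Optimal cycle mean attained by: cycle 2->3->2, total 2 + (-9), length 2.
Answer: λ = -7/2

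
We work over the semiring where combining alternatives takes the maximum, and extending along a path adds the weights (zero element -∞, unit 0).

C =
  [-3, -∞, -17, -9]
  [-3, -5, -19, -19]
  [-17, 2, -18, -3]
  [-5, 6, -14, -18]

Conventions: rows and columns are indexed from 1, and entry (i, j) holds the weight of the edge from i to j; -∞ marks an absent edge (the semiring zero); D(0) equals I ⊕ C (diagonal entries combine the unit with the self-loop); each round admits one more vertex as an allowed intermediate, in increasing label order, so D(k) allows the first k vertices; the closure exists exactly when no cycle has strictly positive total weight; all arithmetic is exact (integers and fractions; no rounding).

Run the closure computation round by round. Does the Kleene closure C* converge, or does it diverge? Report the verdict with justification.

D(0):
  [0, -∞, -17, -9]
  [-3, 0, -19, -19]
  [-17, 2, 0, -3]
  [-5, 6, -14, 0]
D(1):
  [0, -∞, -17, -9]
  [-3, 0, -19, -12]
  [-17, 2, 0, -3]
  [-5, 6, -14, 0]
D(2):
  [0, -∞, -17, -9]
  [-3, 0, -19, -12]
  [-1, 2, 0, -3]
  [3, 6, -13, 0]
D(3):
  [0, -15, -17, -9]
  [-3, 0, -19, -12]
  [-1, 2, 0, -3]
  [3, 6, -13, 0]
D(4):
  [0, -3, -17, -9]
  [-3, 0, -19, -12]
  [0, 3, 0, -3]
  [3, 6, -13, 0]
Key observation: every diagonal entry stays at the unit through all rounds, so no improving cycle exists.
Answer: CONVERGES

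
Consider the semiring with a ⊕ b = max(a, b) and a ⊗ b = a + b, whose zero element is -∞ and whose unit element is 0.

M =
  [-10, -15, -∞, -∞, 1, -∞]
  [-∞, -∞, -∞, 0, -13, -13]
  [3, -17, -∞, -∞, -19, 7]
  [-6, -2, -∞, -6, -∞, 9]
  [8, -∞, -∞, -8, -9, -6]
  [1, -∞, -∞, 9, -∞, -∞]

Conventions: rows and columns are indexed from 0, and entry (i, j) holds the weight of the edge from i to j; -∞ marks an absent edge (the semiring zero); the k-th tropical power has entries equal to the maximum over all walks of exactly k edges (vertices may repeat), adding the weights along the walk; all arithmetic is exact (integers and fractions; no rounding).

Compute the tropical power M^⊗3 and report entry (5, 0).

M^⊗2:
  [9, -25, -∞, -7, -8, -5]
  [-5, -2, -∞, -4, -22, 9]
  [8, -12, -∞, 16, 4, -25]
  [10, -8, -∞, 18, -5, 3]
  [-1, -7, -∞, 3, 9, 1]
  [3, 7, -∞, 3, 2, 18]
M^⊗3:
  [0, -6, -∞, 4, 10, 2]
  [10, -6, -∞, 18, -4, 5]
  [12, 14, -∞, 10, 9, 25]
  [12, 16, -∞, 12, 11, 27]
  [17, 1, -∞, 10, 0, 12]
  [19, 1, -∞, 27, 4, 12]
Key observation: the optimum is the walk 5->3->5->0, with weight 9 + 9 + 1 = 19.
Optimal value attained by: walk 5->3->5->0.
Answer: (M^⊗3)[5][0] = 19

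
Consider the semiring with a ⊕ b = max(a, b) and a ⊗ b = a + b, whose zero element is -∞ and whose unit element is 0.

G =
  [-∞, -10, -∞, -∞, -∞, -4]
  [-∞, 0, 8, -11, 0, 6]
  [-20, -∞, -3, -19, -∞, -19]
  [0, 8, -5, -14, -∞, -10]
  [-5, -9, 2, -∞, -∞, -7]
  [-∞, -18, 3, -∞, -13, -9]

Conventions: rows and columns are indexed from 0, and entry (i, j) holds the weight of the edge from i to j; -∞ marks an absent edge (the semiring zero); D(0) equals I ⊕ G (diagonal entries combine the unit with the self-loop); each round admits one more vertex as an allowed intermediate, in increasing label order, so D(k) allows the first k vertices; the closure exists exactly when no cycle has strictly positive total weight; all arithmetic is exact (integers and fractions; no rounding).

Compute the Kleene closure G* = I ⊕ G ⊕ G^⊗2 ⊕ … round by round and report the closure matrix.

D(0):
  [0, -10, -∞, -∞, -∞, -4]
  [-∞, 0, 8, -11, 0, 6]
  [-20, -∞, 0, -19, -∞, -19]
  [0, 8, -5, 0, -∞, -10]
  [-5, -9, 2, -∞, 0, -7]
  [-∞, -18, 3, -∞, -13, 0]
D(1):
  [0, -10, -∞, -∞, -∞, -4]
  [-∞, 0, 8, -11, 0, 6]
  [-20, -30, 0, -19, -∞, -19]
  [0, 8, -5, 0, -∞, -4]
  [-5, -9, 2, -∞, 0, -7]
  [-∞, -18, 3, -∞, -13, 0]
D(2):
  [0, -10, -2, -21, -10, -4]
  [-∞, 0, 8, -11, 0, 6]
  [-20, -30, 0, -19, -30, -19]
  [0, 8, 16, 0, 8, 14]
  [-5, -9, 2, -20, 0, -3]
  [-∞, -18, 3, -29, -13, 0]
D(3):
  [0, -10, -2, -21, -10, -4]
  [-12, 0, 8, -11, 0, 6]
  [-20, -30, 0, -19, -30, -19]
  [0, 8, 16, 0, 8, 14]
  [-5, -9, 2, -17, 0, -3]
  [-17, -18, 3, -16, -13, 0]
D(4):
  [0, -10, -2, -21, -10, -4]
  [-11, 0, 8, -11, 0, 6]
  [-19, -11, 0, -19, -11, -5]
  [0, 8, 16, 0, 8, 14]
  [-5, -9, 2, -17, 0, -3]
  [-16, -8, 3, -16, -8, 0]
D(5):
  [0, -10, -2, -21, -10, -4]
  [-5, 0, 8, -11, 0, 6]
  [-16, -11, 0, -19, -11, -5]
  [3, 8, 16, 0, 8, 14]
  [-5, -9, 2, -17, 0, -3]
  [-13, -8, 3, -16, -8, 0]
D(6):
  [0, -10, -1, -20, -10, -4]
  [-5, 0, 9, -10, 0, 6]
  [-16, -11, 0, -19, -11, -5]
  [3, 8, 17, 0, 8, 14]
  [-5, -9, 2, -17, 0, -3]
  [-13, -8, 3, -16, -8, 0]
Answer: G* = [[0, -10, -1, -20, -10, -4], [-5, 0, 9, -10, 0, 6], [-16, -11, 0, -19, -11, -5], [3, 8, 17, 0, 8, 14], [-5, -9, 2, -17, 0, -3], [-13, -8, 3, -16, -8, 0]]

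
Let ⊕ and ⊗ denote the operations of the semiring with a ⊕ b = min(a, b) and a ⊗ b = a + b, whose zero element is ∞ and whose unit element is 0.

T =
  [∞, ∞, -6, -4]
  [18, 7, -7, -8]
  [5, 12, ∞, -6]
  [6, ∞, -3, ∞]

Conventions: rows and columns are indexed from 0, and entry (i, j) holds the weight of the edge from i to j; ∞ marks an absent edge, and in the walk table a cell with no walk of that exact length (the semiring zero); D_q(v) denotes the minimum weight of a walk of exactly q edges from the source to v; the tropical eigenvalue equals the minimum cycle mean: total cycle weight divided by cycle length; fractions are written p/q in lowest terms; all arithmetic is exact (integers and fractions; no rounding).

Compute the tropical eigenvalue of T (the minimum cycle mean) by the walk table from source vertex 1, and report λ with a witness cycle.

q=0: [∞, 0, ∞, ∞]
q=1: [18, 7, -7, -8]
q=2: [-2, 5, -11, -13]
q=3: [-7, 1, -16, -17]
q=4: [-11, -4, -20, -22]
Optimal cycle mean attained by: cycle 2->3->2, total (-6) + (-3), length 2.
Answer: λ = -9/2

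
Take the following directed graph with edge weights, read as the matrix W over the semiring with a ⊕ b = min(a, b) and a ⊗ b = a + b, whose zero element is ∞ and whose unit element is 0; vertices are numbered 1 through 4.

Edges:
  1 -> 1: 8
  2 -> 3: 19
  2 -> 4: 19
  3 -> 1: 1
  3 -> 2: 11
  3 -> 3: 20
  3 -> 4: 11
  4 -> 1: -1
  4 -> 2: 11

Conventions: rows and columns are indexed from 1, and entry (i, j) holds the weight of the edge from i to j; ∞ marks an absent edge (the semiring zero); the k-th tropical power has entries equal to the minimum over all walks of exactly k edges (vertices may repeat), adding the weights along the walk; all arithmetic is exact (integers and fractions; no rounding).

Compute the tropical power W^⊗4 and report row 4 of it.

W^⊗2:
  [16, ∞, ∞, ∞]
  [18, 30, 39, 30]
  [9, 22, 30, 30]
  [7, ∞, 30, 30]
W^⊗3:
  [24, ∞, ∞, ∞]
  [26, 41, 49, 49]
  [17, 41, 41, 41]
  [15, 41, 50, 41]
W^⊗4:
  [32, ∞, ∞, ∞]
  [34, 60, 60, 60]
  [25, 52, 60, 52]
  [23, 52, 60, 60]
Answer: row 4 of W^⊗4 = [23, 52, 60, 60]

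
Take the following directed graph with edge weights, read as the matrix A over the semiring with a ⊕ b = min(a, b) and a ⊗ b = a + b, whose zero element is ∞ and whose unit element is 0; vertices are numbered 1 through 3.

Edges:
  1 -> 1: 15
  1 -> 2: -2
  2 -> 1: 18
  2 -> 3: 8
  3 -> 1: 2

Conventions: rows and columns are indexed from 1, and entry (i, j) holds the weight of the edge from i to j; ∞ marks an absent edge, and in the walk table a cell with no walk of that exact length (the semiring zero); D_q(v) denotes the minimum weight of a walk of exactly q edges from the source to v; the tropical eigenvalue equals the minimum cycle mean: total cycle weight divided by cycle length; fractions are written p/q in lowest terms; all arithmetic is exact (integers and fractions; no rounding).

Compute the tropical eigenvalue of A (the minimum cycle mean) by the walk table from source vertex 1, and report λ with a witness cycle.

q=0: [0, ∞, ∞]
q=1: [15, -2, ∞]
q=2: [16, 13, 6]
q=3: [8, 14, 21]
Optimal cycle mean attained by: cycle 1->2->3->1, total (-2) + 8 + 2, length 3.
Answer: λ = 8/3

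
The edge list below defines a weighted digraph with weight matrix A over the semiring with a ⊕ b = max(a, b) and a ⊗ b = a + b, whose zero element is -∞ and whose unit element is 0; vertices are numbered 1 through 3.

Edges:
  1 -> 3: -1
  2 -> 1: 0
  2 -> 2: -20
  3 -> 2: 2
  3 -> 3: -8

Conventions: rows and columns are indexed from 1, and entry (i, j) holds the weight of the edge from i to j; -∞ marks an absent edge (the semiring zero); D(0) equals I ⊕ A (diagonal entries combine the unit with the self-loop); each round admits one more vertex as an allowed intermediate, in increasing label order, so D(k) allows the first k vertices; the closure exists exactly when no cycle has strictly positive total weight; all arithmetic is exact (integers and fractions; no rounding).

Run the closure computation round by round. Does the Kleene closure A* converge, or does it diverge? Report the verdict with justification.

D(0):
  [0, -∞, -1]
  [0, 0, -∞]
  [-∞, 2, 0]
D(1):
  [0, -∞, -1]
  [0, 0, -1]
  [-∞, 2, 0]
Detection: at round 2, diagonal entry (3, 3) turns strictly positive.
Key observation: the cycle 3->2->1->3 has total weight 2 + 0 + (-1), which is strictly positive.
Answer: DIVERGES — positive cycle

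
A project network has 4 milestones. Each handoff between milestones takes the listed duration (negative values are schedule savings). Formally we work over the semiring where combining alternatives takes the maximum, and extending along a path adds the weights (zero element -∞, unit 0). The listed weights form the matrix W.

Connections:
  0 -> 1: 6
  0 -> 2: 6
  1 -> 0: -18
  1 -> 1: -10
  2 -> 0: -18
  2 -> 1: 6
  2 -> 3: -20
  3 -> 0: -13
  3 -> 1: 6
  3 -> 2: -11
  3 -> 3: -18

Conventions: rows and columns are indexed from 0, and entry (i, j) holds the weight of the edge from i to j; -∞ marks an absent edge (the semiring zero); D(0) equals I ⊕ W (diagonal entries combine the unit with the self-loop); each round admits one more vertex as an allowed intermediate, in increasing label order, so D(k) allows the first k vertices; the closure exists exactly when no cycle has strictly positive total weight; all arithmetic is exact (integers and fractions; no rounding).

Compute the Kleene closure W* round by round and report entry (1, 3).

D(0):
  [0, 6, 6, -∞]
  [-18, 0, -∞, -∞]
  [-18, 6, 0, -20]
  [-13, 6, -11, 0]
D(1):
  [0, 6, 6, -∞]
  [-18, 0, -12, -∞]
  [-18, 6, 0, -20]
  [-13, 6, -7, 0]
D(2):
  [0, 6, 6, -∞]
  [-18, 0, -12, -∞]
  [-12, 6, 0, -20]
  [-12, 6, -6, 0]
D(3):
  [0, 12, 6, -14]
  [-18, 0, -12, -32]
  [-12, 6, 0, -20]
  [-12, 6, -6, 0]
D(4):
  [0, 12, 6, -14]
  [-18, 0, -12, -32]
  [-12, 6, 0, -20]
  [-12, 6, -6, 0]
Answer: W*[1][3] = -32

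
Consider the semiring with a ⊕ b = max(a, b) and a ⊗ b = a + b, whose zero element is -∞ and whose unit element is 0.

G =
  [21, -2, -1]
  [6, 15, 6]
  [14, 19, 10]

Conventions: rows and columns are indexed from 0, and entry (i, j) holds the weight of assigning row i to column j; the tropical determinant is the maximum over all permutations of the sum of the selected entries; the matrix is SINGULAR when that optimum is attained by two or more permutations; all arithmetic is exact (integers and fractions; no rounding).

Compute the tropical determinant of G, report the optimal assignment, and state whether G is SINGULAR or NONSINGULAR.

σ = (0, 1, 2): 21 + 15 + 10 = 46
σ = (0, 2, 1): 21 + 6 + 19 = 46
σ = (1, 0, 2): (-2) + 6 + 10 = 14
σ = (1, 2, 0): (-2) + 6 + 14 = 18
σ = (2, 0, 1): (-1) + 6 + 19 = 24
σ = (2, 1, 0): (-1) + 15 + 14 = 28
Optimal value attained by: σ = (0, 1, 2).
Answer: det⊕(G) = 46; verdict: SINGULAR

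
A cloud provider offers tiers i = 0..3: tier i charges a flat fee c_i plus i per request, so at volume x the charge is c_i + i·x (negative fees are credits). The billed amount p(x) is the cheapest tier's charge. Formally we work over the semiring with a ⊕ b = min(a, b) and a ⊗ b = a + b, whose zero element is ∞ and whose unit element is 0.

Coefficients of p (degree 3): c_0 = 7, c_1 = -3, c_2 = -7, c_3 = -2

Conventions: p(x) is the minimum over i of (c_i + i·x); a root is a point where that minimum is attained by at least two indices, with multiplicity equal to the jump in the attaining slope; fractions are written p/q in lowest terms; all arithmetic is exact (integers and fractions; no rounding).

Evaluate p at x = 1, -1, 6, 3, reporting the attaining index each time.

p(1) = min(7+0·1=7, -3+1·1=-2, -7+2·1=-5, -2+3·1=1) = -5 (attained by i=2)
p(-1) = min(7+0·(-1)=7, -3+1·(-1)=-4, -7+2·(-1)=-9, -2+3·(-1)=-5) = -9 (attained by i=2)
p(6) = min(7+0·6=7, -3+1·6=3, -7+2·6=5, -2+3·6=16) = 3 (attained by i=1)
p(3) = min(7+0·3=7, -3+1·3=0, -7+2·3=-1, -2+3·3=7) = -1 (attained by i=2)
Answer: p(1) = -5; p(-1) = -9; p(6) = 3; p(3) = -1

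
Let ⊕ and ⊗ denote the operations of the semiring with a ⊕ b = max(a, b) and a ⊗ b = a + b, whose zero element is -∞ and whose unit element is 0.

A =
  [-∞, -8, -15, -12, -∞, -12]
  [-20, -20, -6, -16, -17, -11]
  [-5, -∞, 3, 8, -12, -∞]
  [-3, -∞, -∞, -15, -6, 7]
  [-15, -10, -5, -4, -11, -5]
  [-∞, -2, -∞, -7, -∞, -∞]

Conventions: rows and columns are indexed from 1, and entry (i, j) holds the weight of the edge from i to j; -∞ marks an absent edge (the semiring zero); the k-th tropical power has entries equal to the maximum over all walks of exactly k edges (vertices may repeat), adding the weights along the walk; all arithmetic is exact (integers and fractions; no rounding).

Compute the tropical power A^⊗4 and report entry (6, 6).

A^⊗2:
  [-15, -14, -12, -7, -18, -5]
  [-11, -13, -3, 2, -18, -9]
  [5, -13, 6, 11, 2, 15]
  [-18, 5, -11, 0, -17, -8]
  [-7, -7, -2, 3, -10, 3]
  [-10, -22, -8, -18, -13, 0]
A^⊗3:
  [-10, -7, -9, -4, -13, 0]
  [-1, -11, 0, 5, -4, 9]
  [8, 13, 9, 14, 5, 18]
  [-3, -10, -1, -3, -6, 7]
  [0, 1, 1, 6, -3, 10]
  [-13, -2, -5, 0, -20, -11]
A^⊗4:
  [-7, -2, -6, -1, -10, 3]
  [2, 7, 3, 8, -1, 12]
  [11, 16, 12, 17, 8, 21]
  [-6, 5, 2, 7, -9, 4]
  [3, 8, 4, 9, 0, 13]
  [-3, -13, -2, 3, -6, 7]
Key observation: the optimum is the walk 6->2->3->4->6, with weight (-2) + (-6) + 8 + 7 = 7.
Optimal value attained by: walk 6->2->3->4->6.
Answer: (A^⊗4)[6][6] = 7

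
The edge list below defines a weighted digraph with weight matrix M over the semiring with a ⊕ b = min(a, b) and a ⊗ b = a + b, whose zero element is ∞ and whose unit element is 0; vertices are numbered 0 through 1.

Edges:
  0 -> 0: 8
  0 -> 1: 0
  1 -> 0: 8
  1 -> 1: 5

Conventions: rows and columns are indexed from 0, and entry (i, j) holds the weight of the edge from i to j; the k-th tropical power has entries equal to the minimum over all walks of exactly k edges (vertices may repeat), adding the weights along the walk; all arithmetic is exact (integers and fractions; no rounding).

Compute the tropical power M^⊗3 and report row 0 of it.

M^⊗2:
  [8, 5]
  [13, 8]
M^⊗3:
  [13, 8]
  [16, 13]
Answer: row 0 of M^⊗3 = [13, 8]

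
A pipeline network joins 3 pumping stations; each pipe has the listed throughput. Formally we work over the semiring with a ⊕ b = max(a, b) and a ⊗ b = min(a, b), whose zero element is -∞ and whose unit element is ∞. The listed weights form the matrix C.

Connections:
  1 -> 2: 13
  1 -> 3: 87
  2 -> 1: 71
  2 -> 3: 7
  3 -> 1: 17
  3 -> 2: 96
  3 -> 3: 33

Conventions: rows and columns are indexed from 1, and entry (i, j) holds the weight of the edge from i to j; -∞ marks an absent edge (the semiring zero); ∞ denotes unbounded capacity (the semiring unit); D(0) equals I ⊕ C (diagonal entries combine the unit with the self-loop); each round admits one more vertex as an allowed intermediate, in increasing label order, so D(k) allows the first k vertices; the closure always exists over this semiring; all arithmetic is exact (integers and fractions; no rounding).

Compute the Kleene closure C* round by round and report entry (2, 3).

D(0):
  [∞, 13, 87]
  [71, ∞, 7]
  [17, 96, ∞]
D(1):
  [∞, 13, 87]
  [71, ∞, 71]
  [17, 96, ∞]
D(2):
  [∞, 13, 87]
  [71, ∞, 71]
  [71, 96, ∞]
D(3):
  [∞, 87, 87]
  [71, ∞, 71]
  [71, 96, ∞]
Answer: C*[2][3] = 71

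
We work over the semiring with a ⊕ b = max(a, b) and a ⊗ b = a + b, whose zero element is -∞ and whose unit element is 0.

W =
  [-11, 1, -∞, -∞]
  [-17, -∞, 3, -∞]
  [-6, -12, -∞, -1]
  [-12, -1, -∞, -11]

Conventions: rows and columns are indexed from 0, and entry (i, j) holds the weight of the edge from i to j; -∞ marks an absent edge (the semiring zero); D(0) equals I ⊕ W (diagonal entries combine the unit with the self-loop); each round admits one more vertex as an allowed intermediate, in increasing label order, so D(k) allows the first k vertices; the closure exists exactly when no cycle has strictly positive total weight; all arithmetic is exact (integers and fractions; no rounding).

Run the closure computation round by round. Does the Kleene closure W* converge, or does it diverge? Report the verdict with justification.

D(0):
  [0, 1, -∞, -∞]
  [-17, 0, 3, -∞]
  [-6, -12, 0, -1]
  [-12, -1, -∞, 0]
D(1):
  [0, 1, -∞, -∞]
  [-17, 0, 3, -∞]
  [-6, -5, 0, -1]
  [-12, -1, -∞, 0]
D(2):
  [0, 1, 4, -∞]
  [-17, 0, 3, -∞]
  [-6, -5, 0, -1]
  [-12, -1, 2, 0]
Detection: at round 3, diagonal entry (3, 3) turns strictly positive.
Key observation: the cycle 3->1->2->3 has total weight (-1) + 3 + (-1), which is strictly positive.
Answer: DIVERGES — positive cycle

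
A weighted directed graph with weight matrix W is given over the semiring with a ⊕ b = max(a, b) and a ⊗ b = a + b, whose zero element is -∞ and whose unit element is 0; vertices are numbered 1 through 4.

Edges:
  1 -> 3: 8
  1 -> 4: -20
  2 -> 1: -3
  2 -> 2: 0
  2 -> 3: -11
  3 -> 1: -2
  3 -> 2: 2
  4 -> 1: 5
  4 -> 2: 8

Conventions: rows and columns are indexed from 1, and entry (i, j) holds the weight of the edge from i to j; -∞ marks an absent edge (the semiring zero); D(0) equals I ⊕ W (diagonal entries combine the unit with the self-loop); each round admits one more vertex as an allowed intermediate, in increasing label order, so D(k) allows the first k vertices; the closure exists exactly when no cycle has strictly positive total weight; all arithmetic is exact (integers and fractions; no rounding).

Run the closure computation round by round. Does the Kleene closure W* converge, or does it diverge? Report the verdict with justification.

D(0):
  [0, -∞, 8, -20]
  [-3, 0, -11, -∞]
  [-2, 2, 0, -∞]
  [5, 8, -∞, 0]
Detection: at round 1, diagonal entry (3, 3) turns strictly positive.
Key observation: the cycle 3->1->3 has total weight (-2) + 8, which is strictly positive.
Answer: DIVERGES — positive cycle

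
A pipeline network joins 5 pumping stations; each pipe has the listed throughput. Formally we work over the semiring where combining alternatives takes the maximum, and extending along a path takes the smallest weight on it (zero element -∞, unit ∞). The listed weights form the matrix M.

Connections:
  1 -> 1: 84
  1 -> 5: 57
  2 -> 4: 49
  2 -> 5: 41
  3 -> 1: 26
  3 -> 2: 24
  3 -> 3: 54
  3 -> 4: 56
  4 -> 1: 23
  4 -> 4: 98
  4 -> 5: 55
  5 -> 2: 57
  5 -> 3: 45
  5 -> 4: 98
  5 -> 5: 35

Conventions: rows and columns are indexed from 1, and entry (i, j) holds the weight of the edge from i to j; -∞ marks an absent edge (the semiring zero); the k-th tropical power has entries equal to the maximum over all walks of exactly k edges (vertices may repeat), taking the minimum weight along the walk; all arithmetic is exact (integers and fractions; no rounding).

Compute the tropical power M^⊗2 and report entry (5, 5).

M^⊗2:
  [84, 57, 45, 57, 57]
  [23, 41, 41, 49, 49]
  [26, 24, 54, 56, 55]
  [23, 55, 45, 98, 55]
  [26, 35, 45, 98, 55]
Key observation: the optimum is the walk 5->4->5, with weight 98 min 55 = 55.
Optimal value attained by: walk 5->4->5.
Answer: (M^⊗2)[5][5] = 55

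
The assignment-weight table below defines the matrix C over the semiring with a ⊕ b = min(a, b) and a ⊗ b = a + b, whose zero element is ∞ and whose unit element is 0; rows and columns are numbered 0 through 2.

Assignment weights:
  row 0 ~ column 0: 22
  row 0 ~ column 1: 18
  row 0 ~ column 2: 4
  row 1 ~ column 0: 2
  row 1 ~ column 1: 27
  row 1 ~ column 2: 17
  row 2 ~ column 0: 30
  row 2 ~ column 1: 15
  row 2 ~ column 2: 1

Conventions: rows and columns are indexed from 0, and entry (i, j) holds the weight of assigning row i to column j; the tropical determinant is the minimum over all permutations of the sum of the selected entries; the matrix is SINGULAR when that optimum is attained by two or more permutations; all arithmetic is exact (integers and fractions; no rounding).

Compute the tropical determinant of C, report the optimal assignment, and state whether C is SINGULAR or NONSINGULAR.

σ = (0, 1, 2): 22 + 27 + 1 = 50
σ = (0, 2, 1): 22 + 17 + 15 = 54
σ = (1, 0, 2): 18 + 2 + 1 = 21
σ = (1, 2, 0): 18 + 17 + 30 = 65
σ = (2, 0, 1): 4 + 2 + 15 = 21
σ = (2, 1, 0): 4 + 27 + 30 = 61
Optimal value attained by: σ = (1, 0, 2).
Answer: det⊕(C) = 21; verdict: SINGULAR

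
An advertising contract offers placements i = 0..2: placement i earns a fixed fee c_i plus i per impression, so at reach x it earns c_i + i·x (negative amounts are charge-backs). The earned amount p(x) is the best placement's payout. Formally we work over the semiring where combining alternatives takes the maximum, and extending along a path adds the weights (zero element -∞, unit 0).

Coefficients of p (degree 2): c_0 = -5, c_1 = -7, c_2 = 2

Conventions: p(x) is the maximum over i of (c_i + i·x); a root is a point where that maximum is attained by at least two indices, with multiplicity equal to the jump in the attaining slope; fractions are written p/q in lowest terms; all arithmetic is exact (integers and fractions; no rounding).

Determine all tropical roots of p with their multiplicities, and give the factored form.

hull edge (i=0, c=-5) to (i=2, c=2): slope 7/2, span 2
Factored form: p(x) = 2 ⊗ (x ⊕ (-7/2)) ⊗ (x ⊕ (-7/2))
Answer: roots = -7/2 (mult 2)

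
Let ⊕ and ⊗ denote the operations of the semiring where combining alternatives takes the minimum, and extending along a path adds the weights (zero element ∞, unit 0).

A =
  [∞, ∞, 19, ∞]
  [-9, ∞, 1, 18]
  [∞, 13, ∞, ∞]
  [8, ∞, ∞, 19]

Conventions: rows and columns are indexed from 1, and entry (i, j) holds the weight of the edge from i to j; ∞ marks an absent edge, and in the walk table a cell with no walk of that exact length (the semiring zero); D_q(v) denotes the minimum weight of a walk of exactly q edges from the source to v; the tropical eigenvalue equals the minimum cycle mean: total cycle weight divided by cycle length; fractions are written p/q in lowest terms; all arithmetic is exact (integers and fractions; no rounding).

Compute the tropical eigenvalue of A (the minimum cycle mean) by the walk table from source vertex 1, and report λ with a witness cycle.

q=0: [0, ∞, ∞, ∞]
q=1: [∞, ∞, 19, ∞]
q=2: [∞, 32, ∞, ∞]
q=3: [23, ∞, 33, 50]
q=4: [58, 46, 42, 69]
Optimal cycle mean attained by: cycle 2->3->2, total 1 + 13, length 2.
Answer: λ = 7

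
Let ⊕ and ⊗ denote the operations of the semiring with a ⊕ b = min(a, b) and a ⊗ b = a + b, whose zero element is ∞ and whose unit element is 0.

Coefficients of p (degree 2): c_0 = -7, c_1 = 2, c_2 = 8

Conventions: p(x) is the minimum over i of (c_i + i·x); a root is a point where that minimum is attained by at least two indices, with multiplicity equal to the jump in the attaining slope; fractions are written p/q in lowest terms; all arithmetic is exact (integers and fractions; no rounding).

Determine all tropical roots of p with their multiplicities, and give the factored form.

hull edge (i=0, c=-7) to (i=2, c=8): slope 15/2, span 2
Factored form: p(x) = 8 ⊗ (x ⊕ (-15/2)) ⊗ (x ⊕ (-15/2))
Answer: roots = -15/2 (mult 2)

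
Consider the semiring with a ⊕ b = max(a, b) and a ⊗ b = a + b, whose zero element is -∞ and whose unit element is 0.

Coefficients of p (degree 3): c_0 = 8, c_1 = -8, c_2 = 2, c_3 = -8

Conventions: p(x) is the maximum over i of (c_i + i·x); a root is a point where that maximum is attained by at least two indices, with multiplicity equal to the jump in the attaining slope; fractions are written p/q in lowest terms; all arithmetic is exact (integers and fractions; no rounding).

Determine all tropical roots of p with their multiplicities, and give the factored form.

hull edge (i=0, c=8) to (i=2, c=2): slope -3, span 2
hull edge (i=2, c=2) to (i=3, c=-8): slope -10, span 1
Factored form: p(x) = -8 ⊗ (x ⊕ 3) ⊗ (x ⊕ 3) ⊗ (x ⊕ 10)
Answer: roots = 3 (mult 2), 10 (mult 1)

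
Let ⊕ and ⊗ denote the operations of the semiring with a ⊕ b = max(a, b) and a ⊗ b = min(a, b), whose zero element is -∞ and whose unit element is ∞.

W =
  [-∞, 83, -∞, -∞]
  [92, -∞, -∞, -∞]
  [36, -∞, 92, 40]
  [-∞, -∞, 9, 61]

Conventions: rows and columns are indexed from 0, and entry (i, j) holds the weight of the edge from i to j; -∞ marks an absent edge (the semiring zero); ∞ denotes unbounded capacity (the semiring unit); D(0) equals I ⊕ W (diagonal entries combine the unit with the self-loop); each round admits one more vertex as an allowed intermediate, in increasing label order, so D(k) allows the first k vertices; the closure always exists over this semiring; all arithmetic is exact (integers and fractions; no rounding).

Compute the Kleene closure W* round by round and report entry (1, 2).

D(0):
  [∞, 83, -∞, -∞]
  [92, ∞, -∞, -∞]
  [36, -∞, ∞, 40]
  [-∞, -∞, 9, ∞]
D(1):
  [∞, 83, -∞, -∞]
  [92, ∞, -∞, -∞]
  [36, 36, ∞, 40]
  [-∞, -∞, 9, ∞]
D(2):
  [∞, 83, -∞, -∞]
  [92, ∞, -∞, -∞]
  [36, 36, ∞, 40]
  [-∞, -∞, 9, ∞]
D(3):
  [∞, 83, -∞, -∞]
  [92, ∞, -∞, -∞]
  [36, 36, ∞, 40]
  [9, 9, 9, ∞]
D(4):
  [∞, 83, -∞, -∞]
  [92, ∞, -∞, -∞]
  [36, 36, ∞, 40]
  [9, 9, 9, ∞]
Answer: W*[1][2] = -∞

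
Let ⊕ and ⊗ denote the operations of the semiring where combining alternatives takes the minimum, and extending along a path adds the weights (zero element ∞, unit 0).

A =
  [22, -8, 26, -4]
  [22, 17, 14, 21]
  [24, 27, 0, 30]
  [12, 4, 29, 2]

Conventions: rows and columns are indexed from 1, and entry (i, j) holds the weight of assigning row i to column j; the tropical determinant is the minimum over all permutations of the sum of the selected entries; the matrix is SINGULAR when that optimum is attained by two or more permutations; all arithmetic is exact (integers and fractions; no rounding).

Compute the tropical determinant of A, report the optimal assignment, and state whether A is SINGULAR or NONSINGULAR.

σ = (1, 2, 3, 4): 22 + 17 + 0 + 2 = 41
σ = (1, 2, 4, 3): 22 + 17 + 30 + 29 = 98
σ = (1, 3, 2, 4): 22 + 14 + 27 + 2 = 65
σ = (1, 3, 4, 2): 22 + 14 + 30 + 4 = 70
σ = (1, 4, 2, 3): 22 + 21 + 27 + 29 = 99
σ = (1, 4, 3, 2): 22 + 21 + 0 + 4 = 47
σ = (2, 1, 3, 4): (-8) + 22 + 0 + 2 = 16
σ = (2, 1, 4, 3): (-8) + 22 + 30 + 29 = 73
σ = (2, 3, 1, 4): (-8) + 14 + 24 + 2 = 32
σ = (2, 3, 4, 1): (-8) + 14 + 30 + 12 = 48
σ = (2, 4, 1, 3): (-8) + 21 + 24 + 29 = 66
σ = (2, 4, 3, 1): (-8) + 21 + 0 + 12 = 25
σ = (3, 1, 2, 4): 26 + 22 + 27 + 2 = 77
σ = (3, 1, 4, 2): 26 + 22 + 30 + 4 = 82
σ = (3, 2, 1, 4): 26 + 17 + 24 + 2 = 69
σ = (3, 2, 4, 1): 26 + 17 + 30 + 12 = 85
σ = (3, 4, 1, 2): 26 + 21 + 24 + 4 = 75
σ = (3, 4, 2, 1): 26 + 21 + 27 + 12 = 86
σ = (4, 1, 2, 3): (-4) + 22 + 27 + 29 = 74
σ = (4, 1, 3, 2): (-4) + 22 + 0 + 4 = 22
σ = (4, 2, 1, 3): (-4) + 17 + 24 + 29 = 66
σ = (4, 2, 3, 1): (-4) + 17 + 0 + 12 = 25
σ = (4, 3, 1, 2): (-4) + 14 + 24 + 4 = 38
σ = (4, 3, 2, 1): (-4) + 14 + 27 + 12 = 49
Optimal value attained by: σ = (2, 1, 3, 4).
Answer: det⊕(A) = 16; verdict: NONSINGULAR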